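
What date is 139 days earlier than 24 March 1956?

November 6, 1955

−24 → Feb 29, 1956 (end of Feb, 29 days; 115 left).
−29 → Jan 31, 1956 (end of Jan, 31 days; 86 left).
−31 → Dec 31, 1955 (end of Dec, 31 days; 55 left).
−31 → Nov 30, 1955 (end of Nov, 30 days; 24 left).
−24 → Nov 6, 1955.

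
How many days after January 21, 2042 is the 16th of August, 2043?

572

Jan 21, 2042 → Jan 21, 2043: 365 days.
Jan 21, 2043 → Feb 21, 2043: 31 days (January has 31).
Feb 21, 2043 → Mar 21, 2043: 28 days (February has 28).
Mar 21, 2043 → Apr 21, 2043: 31 days (March has 31).
Apr 21, 2043 → May 21, 2043: 30 days (April has 30).
May 21, 2043 → Jun 21, 2043: 31 days (May has 31).
Jun 21, 2043 → Jul 21, 2043: 30 days (June has 30).
Jul 21, 2043 → Aug 16, 2043: 26 days.
Total: 572 days.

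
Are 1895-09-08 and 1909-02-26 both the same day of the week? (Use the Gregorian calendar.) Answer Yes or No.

From Sep 8, 1895 to Feb 26, 1909 is 4919 days.
4919 mod 7 = 5, so they are different weekdays.
(Sep 8, 1895 is a Sunday; Feb 26, 1909 is a Friday.)

No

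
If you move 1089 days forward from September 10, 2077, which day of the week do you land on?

Tuesday

Sep 10, 2077 is a Friday.
1089 mod 7 = 4, so 1089 days after a Friday is Friday + 4 = Tuesday.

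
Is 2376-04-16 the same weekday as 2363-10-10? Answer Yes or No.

From Oct 10, 2363 to Apr 16, 2376 is 4572 days.
4572 mod 7 = 1, so they are different weekdays.
(Oct 10, 2363 is a Thursday; Apr 16, 2376 is a Friday.)

No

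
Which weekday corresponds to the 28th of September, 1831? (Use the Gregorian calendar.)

Wednesday

Doomsday rule: the anchor day for the 1800s is Friday. For year 31: 31÷12 = 2 r 7, and 7÷4 = 1, so 2+7+1 = 10.
Friday + 10 ≡ Monday — that's 1831's doomsday.
In September the doomsday date is Sep 5.
Sep 28 is 23 days after Sep 5; 23 mod 7 = 2, so Monday + 2 = Wednesday.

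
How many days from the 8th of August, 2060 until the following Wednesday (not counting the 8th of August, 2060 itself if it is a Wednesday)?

3

Aug 8, 2060 is a Sunday.
From Sunday to the next Wednesday is 3 days.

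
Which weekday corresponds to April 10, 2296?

Friday

Doomsday rule: the anchor day for the 2200s is Friday. For year 96: 96÷12 = 8 r 0, and 0÷4 = 0, so 8+0+0 = 8.
Friday + 8 ≡ Saturday — that's 2296's doomsday.
In April the doomsday date is Apr 4.
Apr 10 is 6 days after Apr 4; 6 mod 7 = 6, so Saturday + 6 = Friday.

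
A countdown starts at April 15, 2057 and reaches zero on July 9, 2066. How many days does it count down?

3372

Apr 15, 2057 → Apr 15, 2058: 365 days.
Apr 15, 2058 → Apr 15, 2059: 365 days.
Apr 15, 2059 → Apr 15, 2060: 366 days (Feb 29, 2060 is in that span).
Apr 15, 2060 → Apr 15, 2061: 365 days.
Apr 15, 2061 → Apr 15, 2062: 365 days.
Apr 15, 2062 → Apr 15, 2063: 365 days.
Apr 15, 2063 → Apr 15, 2064: 366 days (Feb 29, 2064 is in that span).
Apr 15, 2064 → Apr 15, 2065: 365 days.
Apr 15, 2065 → Apr 15, 2066: 365 days.
Apr 15, 2066 → May 15, 2066: 30 days (April has 30).
May 15, 2066 → Jun 15, 2066: 31 days (May has 31).
Jun 15, 2066 → Jul 9, 2066: 24 days.
Total: 3372 days.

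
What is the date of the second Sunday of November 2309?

November 1, 2309 is a Monday.
The first Sunday is therefore November 7 (6 days later).
The second Sunday is 7 + 1×7 = November 14.

November 14, 2309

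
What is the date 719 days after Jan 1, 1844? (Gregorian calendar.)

+366 (one year; includes Feb 29, 1844) → Jan 1, 1845 (353 left).
Jan has 31 days: +31 → Feb 1, 1845 (322 left).
Feb has 28 days: +28 → Mar 1, 1845 (294 left).
Mar has 31 days: +31 → Apr 1, 1845 (263 left).
Apr has 30 days: +30 → May 1, 1845 (233 left).
May has 31 days: +31 → Jun 1, 1845 (202 left).
Jun has 30 days: +30 → Jul 1, 1845 (172 left).
Jul has 31 days: +31 → Aug 1, 1845 (141 left).
Aug has 31 days: +31 → Sep 1, 1845 (110 left).
Sep has 30 days: +30 → Oct 1, 1845 (80 left).
Oct has 31 days: +31 → Nov 1, 1845 (49 left).
Nov has 30 days: +30 → Dec 1, 1845 (19 left).
+19 → Dec 20, 1845.

December 20, 1845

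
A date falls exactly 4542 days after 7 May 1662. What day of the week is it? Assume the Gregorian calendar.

Saturday

First find the weekday of May 7, 1662. Doomsday rule: the anchor day for the 1600s is Tuesday. For year 62: 62÷12 = 5 r 2, and 2÷4 = 0, so 5+2+0 = 7.
Tuesday + 7 ≡ Tuesday — that's 1662's doomsday.
In May the doomsday date is May 9.
May 7 is 2 days before May 9; 2 mod 7 = 2, so Tuesday − 2 = Sunday.
4542 mod 7 = 6, so 4542 days after a Sunday is Sunday + 6 = Saturday.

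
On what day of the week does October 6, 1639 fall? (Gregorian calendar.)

Doomsday rule: the anchor day for the 1600s is Tuesday. For year 39: 39÷12 = 3 r 3, and 3÷4 = 0, so 3+3+0 = 6.
Tuesday + 6 ≡ Monday — that's 1639's doomsday.
In October the doomsday date is Oct 10.
Oct 6 is 4 days before Oct 10; 4 mod 7 = 4, so Monday − 4 = Thursday.

Thursday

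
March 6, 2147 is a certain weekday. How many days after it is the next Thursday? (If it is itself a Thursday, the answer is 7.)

Mar 6, 2147 is a Monday.
From Monday to the next Thursday is 3 days.

3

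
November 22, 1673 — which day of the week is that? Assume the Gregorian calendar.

Wednesday

Doomsday rule: the anchor day for the 1600s is Tuesday. For year 73: 73÷12 = 6 r 1, and 1÷4 = 0, so 6+1+0 = 7.
Tuesday + 7 ≡ Tuesday — that's 1673's doomsday.
In November the doomsday date is Nov 7.
Nov 22 is 15 days after Nov 7; 15 mod 7 = 1, so Tuesday + 1 = Wednesday.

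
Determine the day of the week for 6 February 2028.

Sunday

Doomsday rule: the anchor day for the 2000s is Tuesday. For year 28: 28÷12 = 2 r 4, and 4÷4 = 1, so 2+4+1 = 7.
Tuesday + 7 ≡ Tuesday — that's 2028's doomsday.
In February the doomsday date is Feb 29 (2028 is a leap year (divisible by 4)).
Feb 6 is 23 days before Feb 29; 23 mod 7 = 2, so Tuesday − 2 = Sunday.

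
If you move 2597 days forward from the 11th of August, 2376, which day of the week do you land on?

Aug 11, 2376 is a Wednesday.
2597 mod 7 = 0, so 2597 days after a Wednesday is Wednesday + 0 = Wednesday.

Wednesday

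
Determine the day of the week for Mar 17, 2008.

Doomsday rule: the anchor day for the 2000s is Tuesday. For year 08: 8÷12 = 0 r 8, and 8÷4 = 2, so 0+8+2 = 10.
Tuesday + 10 ≡ Friday — that's 2008's doomsday.
In March the doomsday date is Mar 14.
Mar 17 is 3 days after Mar 14; 3 mod 7 = 3, so Friday + 3 = Monday.

Monday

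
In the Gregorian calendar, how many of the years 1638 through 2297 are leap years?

Multiples of 4 in [1638,2297]: 165.
Of those, multiples of 100: 6 (not leap unless ÷400).
Multiples of 400: 1.
Leap years = 165 − 6 + 1 = 160.

160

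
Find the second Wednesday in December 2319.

December 10, 2319

December 1, 2319 is a Monday.
The first Wednesday is therefore December 3 (2 days later).
The second Wednesday is 3 + 1×7 = December 10.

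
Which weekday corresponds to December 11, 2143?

Doomsday rule: the anchor day for the 2100s is Sunday. For year 43: 43÷12 = 3 r 7, and 7÷4 = 1, so 3+7+1 = 11.
Sunday + 11 ≡ Thursday — that's 2143's doomsday.
In December the doomsday date is Dec 12.
Dec 11 is 1 day before Dec 12; 1 mod 7 = 1, so Thursday − 1 = Wednesday.

Wednesday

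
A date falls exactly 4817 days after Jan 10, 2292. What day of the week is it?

First find the weekday of Jan 10, 2292. Doomsday rule: the anchor day for the 2200s is Friday. For year 92: 92÷12 = 7 r 8, and 8÷4 = 2, so 7+8+2 = 17.
Friday + 17 ≡ Monday — that's 2292's doomsday.
In January the doomsday date is Jan 4 (2292 is a leap year (divisible by 4)).
Jan 10 is 6 days after Jan 4; 6 mod 7 = 6, so Monday + 6 = Sunday.
4817 mod 7 = 1, so 4817 days after a Sunday is Sunday + 1 = Monday.

Monday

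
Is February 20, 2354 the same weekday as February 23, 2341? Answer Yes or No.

From Feb 23, 2341 to Feb 20, 2354 is 4745 days.
4745 mod 7 = 6, so they are different weekdays.
(Feb 23, 2341 is a Sunday; Feb 20, 2354 is a Saturday.)

No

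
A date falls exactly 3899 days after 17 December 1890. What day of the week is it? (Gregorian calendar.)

Dec 17, 1890 is a Wednesday.
3899 mod 7 = 0, so 3899 days after a Wednesday is Wednesday + 0 = Wednesday.

Wednesday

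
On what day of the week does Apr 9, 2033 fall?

Doomsday rule: the anchor day for the 2000s is Tuesday. For year 33: 33÷12 = 2 r 9, and 9÷4 = 2, so 2+9+2 = 13.
Tuesday + 13 ≡ Monday — that's 2033's doomsday.
In April the doomsday date is Apr 4.
Apr 9 is 5 days after Apr 4; 5 mod 7 = 5, so Monday + 5 = Saturday.

Saturday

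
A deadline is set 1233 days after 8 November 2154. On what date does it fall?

+365 (one year) → Nov 8, 2155 (868 left).
+366 (one year; includes Feb 29, 2156) → Nov 8, 2156 (502 left).
+365 (one year) → Nov 8, 2157 (137 left).
Nov has 30 days: +23 → Dec 1, 2157 (114 left).
Dec has 31 days: +31 → Jan 1, 2158 (83 left).
Jan has 31 days: +31 → Feb 1, 2158 (52 left).
Feb has 28 days: +28 → Mar 1, 2158 (24 left).
+24 → Mar 25, 2158.

March 25, 2158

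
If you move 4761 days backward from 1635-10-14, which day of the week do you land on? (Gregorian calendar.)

Oct 14, 1635 is a Sunday.
4761 mod 7 = 1, so 4761 days before a Sunday is Sunday − 1 = Saturday.

Saturday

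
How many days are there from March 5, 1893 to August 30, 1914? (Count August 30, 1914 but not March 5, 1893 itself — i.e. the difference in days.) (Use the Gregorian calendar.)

Mar 5, 1893 → Mar 5, 1894: 365 days.
Mar 5, 1894 → Mar 5, 1895: 365 days.
Mar 5, 1895 → Mar 5, 1896: 366 days (Feb 29, 1896 is in that span).
Mar 5, 1896 → Mar 5, 1897: 365 days.
Mar 5, 1897 → Mar 5, 1898: 365 days.
Mar 5, 1898 → Mar 5, 1899: 365 days.
Mar 5, 1899 → Mar 5, 1900: 365 days.
Mar 5, 1900 → Mar 5, 1901: 365 days.
Mar 5, 1901 → Mar 5, 1902: 365 days.
Mar 5, 1902 → Mar 5, 1903: 365 days.
Mar 5, 1903 → Mar 5, 1904: 366 days (Feb 29, 1904 is in that span).
Mar 5, 1904 → Mar 5, 1905: 365 days.
Mar 5, 1905 → Mar 5, 1906: 365 days.
Mar 5, 1906 → Mar 5, 1907: 365 days.
Mar 5, 1907 → Mar 5, 1908: 366 days (Feb 29, 1908 is in that span).
Mar 5, 1908 → Mar 5, 1909: 365 days.
Mar 5, 1909 → Mar 5, 1910: 365 days.
Mar 5, 1910 → Mar 5, 1911: 365 days.
Mar 5, 1911 → Mar 5, 1912: 366 days (Feb 29, 1912 is in that span).
Mar 5, 1912 → Mar 5, 1913: 365 days.
Mar 5, 1913 → Mar 5, 1914: 365 days.
Mar 5, 1914 → Apr 5, 1914: 31 days (March has 31).
Apr 5, 1914 → May 5, 1914: 30 days (April has 30).
May 5, 1914 → Jun 5, 1914: 31 days (May has 31).
Jun 5, 1914 → Jul 5, 1914: 30 days (June has 30).
Jul 5, 1914 → Aug 5, 1914: 31 days (July has 31).
Aug 5, 1914 → Aug 30, 1914: 25 days.
Total: 7847 days.

7847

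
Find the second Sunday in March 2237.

March 12, 2237

March 1, 2237 is a Wednesday.
The first Sunday is therefore March 5 (4 days later).
The second Sunday is 5 + 1×7 = March 12.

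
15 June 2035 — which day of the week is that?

Friday

Doomsday rule: the anchor day for the 2000s is Tuesday. For year 35: 35÷12 = 2 r 11, and 11÷4 = 2, so 2+11+2 = 15.
Tuesday + 15 ≡ Wednesday — that's 2035's doomsday.
In June the doomsday date is Jun 6.
Jun 15 is 9 days after Jun 6; 9 mod 7 = 2, so Wednesday + 2 = Friday.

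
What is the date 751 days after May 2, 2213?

May 23, 2215

+365 (one year) → May 2, 2214 (386 left).
May has 31 days: +30 → Jun 1, 2214 (356 left).
Jun has 30 days: +30 → Jul 1, 2214 (326 left).
Jul has 31 days: +31 → Aug 1, 2214 (295 left).
Aug has 31 days: +31 → Sep 1, 2214 (264 left).
Sep has 30 days: +30 → Oct 1, 2214 (234 left).
Oct has 31 days: +31 → Nov 1, 2214 (203 left).
Nov has 30 days: +30 → Dec 1, 2214 (173 left).
Dec has 31 days: +31 → Jan 1, 2215 (142 left).
Jan has 31 days: +31 → Feb 1, 2215 (111 left).
Feb has 28 days: +28 → Mar 1, 2215 (83 left).
Mar has 31 days: +31 → Apr 1, 2215 (52 left).
Apr has 30 days: +30 → May 1, 2215 (22 left).
+22 → May 23, 2215.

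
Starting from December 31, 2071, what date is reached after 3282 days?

+366 (one year; includes Feb 29, 2072) → Dec 31, 2072 (2916 left).
+365 (one year) → Dec 31, 2073 (2551 left).
+365 (one year) → Dec 31, 2074 (2186 left).
+365 (one year) → Dec 31, 2075 (1821 left).
+366 (one year; includes Feb 29, 2076) → Dec 31, 2076 (1455 left).
+365 (one year) → Dec 31, 2077 (1090 left).
+365 (one year) → Dec 31, 2078 (725 left).
+365 (one year) → Dec 31, 2079 (360 left).
Dec has 31 days: +1 → Jan 1, 2080 (359 left).
Jan has 31 days: +31 → Feb 1, 2080 (328 left).
Feb has 29 days: +29 → Mar 1, 2080 (299 left).
Mar has 31 days: +31 → Apr 1, 2080 (268 left).
Apr has 30 days: +30 → May 1, 2080 (238 left).
May has 31 days: +31 → Jun 1, 2080 (207 left).
Jun has 30 days: +30 → Jul 1, 2080 (177 left).
Jul has 31 days: +31 → Aug 1, 2080 (146 left).
Aug has 31 days: +31 → Sep 1, 2080 (115 left).
Sep has 30 days: +30 → Oct 1, 2080 (85 left).
Oct has 31 days: +31 → Nov 1, 2080 (54 left).
Nov has 30 days: +30 → Dec 1, 2080 (24 left).
+24 → Dec 25, 2080.

December 25, 2080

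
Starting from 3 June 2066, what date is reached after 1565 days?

+365 (one year) → Jun 3, 2067 (1200 left).
+366 (one year; includes Feb 29, 2068) → Jun 3, 2068 (834 left).
+365 (one year) → Jun 3, 2069 (469 left).
+365 (one year) → Jun 3, 2070 (104 left).
Jun has 30 days: +28 → Jul 1, 2070 (76 left).
Jul has 31 days: +31 → Aug 1, 2070 (45 left).
Aug has 31 days: +31 → Sep 1, 2070 (14 left).
+14 → Sep 15, 2070.

September 15, 2070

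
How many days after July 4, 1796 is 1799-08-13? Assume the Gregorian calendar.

1135

Jul 4, 1796 → Jul 4, 1797: 365 days.
Jul 4, 1797 → Jul 4, 1798: 365 days.
Jul 4, 1798 → Jul 4, 1799: 365 days.
Jul 4, 1799 → Aug 4, 1799: 31 days (July has 31).
Aug 4, 1799 → Aug 13, 1799: 9 days.
Total: 1135 days.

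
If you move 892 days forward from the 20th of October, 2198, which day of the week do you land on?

First find the weekday of Oct 20, 2198. Doomsday rule: the anchor day for the 2100s is Sunday. For year 98: 98÷12 = 8 r 2, and 2÷4 = 0, so 8+2+0 = 10.
Sunday + 10 ≡ Wednesday — that's 2198's doomsday.
In October the doomsday date is Oct 10.
Oct 20 is 10 days after Oct 10; 10 mod 7 = 3, so Wednesday + 3 = Saturday.
892 mod 7 = 3, so 892 days after a Saturday is Saturday + 3 = Tuesday.

Tuesday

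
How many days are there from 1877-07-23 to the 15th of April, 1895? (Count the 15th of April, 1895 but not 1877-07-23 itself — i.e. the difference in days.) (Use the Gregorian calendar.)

Jul 23, 1877 → Jul 23, 1878: 365 days.
Jul 23, 1878 → Jul 23, 1879: 365 days.
Jul 23, 1879 → Jul 23, 1880: 366 days (Feb 29, 1880 is in that span).
Jul 23, 1880 → Jul 23, 1881: 365 days.
Jul 23, 1881 → Jul 23, 1882: 365 days.
Jul 23, 1882 → Jul 23, 1883: 365 days.
Jul 23, 1883 → Jul 23, 1884: 366 days (Feb 29, 1884 is in that span).
Jul 23, 1884 → Jul 23, 1885: 365 days.
Jul 23, 1885 → Jul 23, 1886: 365 days.
Jul 23, 1886 → Jul 23, 1887: 365 days.
Jul 23, 1887 → Jul 23, 1888: 366 days (Feb 29, 1888 is in that span).
Jul 23, 1888 → Jul 23, 1889: 365 days.
Jul 23, 1889 → Jul 23, 1890: 365 days.
Jul 23, 1890 → Jul 23, 1891: 365 days.
Jul 23, 1891 → Jul 23, 1892: 366 days (Feb 29, 1892 is in that span).
Jul 23, 1892 → Jul 23, 1893: 365 days.
Jul 23, 1893 → Jul 23, 1894: 365 days.
Jul 23, 1894 → Aug 23, 1894: 31 days (July has 31).
Aug 23, 1894 → Sep 23, 1894: 31 days (August has 31).
Sep 23, 1894 → Oct 23, 1894: 30 days (September has 30).
Oct 23, 1894 → Nov 23, 1894: 31 days (October has 31).
Nov 23, 1894 → Dec 23, 1894: 30 days (November has 30).
Dec 23, 1894 → Jan 23, 1895: 31 days (December has 31).
Jan 23, 1895 → Feb 23, 1895: 31 days (January has 31).
Feb 23, 1895 → Mar 23, 1895: 28 days (February has 28).
Mar 23, 1895 → Apr 15, 1895: 23 days.
Total: 6475 days.

6475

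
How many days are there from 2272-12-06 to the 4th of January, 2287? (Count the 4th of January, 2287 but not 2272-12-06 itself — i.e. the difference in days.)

5142

Dec 6, 2272 → Dec 6, 2273: 365 days.
Dec 6, 2273 → Dec 6, 2274: 365 days.
Dec 6, 2274 → Dec 6, 2275: 365 days.
Dec 6, 2275 → Dec 6, 2276: 366 days (Feb 29, 2276 is in that span).
Dec 6, 2276 → Dec 6, 2277: 365 days.
Dec 6, 2277 → Dec 6, 2278: 365 days.
Dec 6, 2278 → Dec 6, 2279: 365 days.
Dec 6, 2279 → Dec 6, 2280: 366 days (Feb 29, 2280 is in that span).
Dec 6, 2280 → Dec 6, 2281: 365 days.
Dec 6, 2281 → Dec 6, 2282: 365 days.
Dec 6, 2282 → Dec 6, 2283: 365 days.
Dec 6, 2283 → Dec 6, 2284: 366 days (Feb 29, 2284 is in that span).
Dec 6, 2284 → Dec 6, 2285: 365 days.
Dec 6, 2285 → Jan 6, 2286: 31 days (December has 31).
Jan 6, 2286 → Feb 6, 2286: 31 days (January has 31).
Feb 6, 2286 → Mar 6, 2286: 28 days (February has 28).
Mar 6, 2286 → Apr 6, 2286: 31 days (March has 31).
Apr 6, 2286 → May 6, 2286: 30 days (April has 30).
May 6, 2286 → Jun 6, 2286: 31 days (May has 31).
Jun 6, 2286 → Jul 6, 2286: 30 days (June has 30).
Jul 6, 2286 → Aug 6, 2286: 31 days (July has 31).
Aug 6, 2286 → Sep 6, 2286: 31 days (August has 31).
Sep 6, 2286 → Oct 6, 2286: 30 days (September has 30).
Oct 6, 2286 → Nov 6, 2286: 31 days (October has 31).
Nov 6, 2286 → Dec 6, 2286: 30 days (November has 30).
Dec 6, 2286 → Jan 4, 2287: 29 days.
Total: 5142 days.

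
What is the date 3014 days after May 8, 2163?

August 8, 2171

+366 (one year; includes Feb 29, 2164) → May 8, 2164 (2648 left).
+365 (one year) → May 8, 2165 (2283 left).
+365 (one year) → May 8, 2166 (1918 left).
+365 (one year) → May 8, 2167 (1553 left).
+366 (one year; includes Feb 29, 2168) → May 8, 2168 (1187 left).
+365 (one year) → May 8, 2169 (822 left).
+365 (one year) → May 8, 2170 (457 left).
+365 (one year) → May 8, 2171 (92 left).
May has 31 days: +24 → Jun 1, 2171 (68 left).
Jun has 30 days: +30 → Jul 1, 2171 (38 left).
Jul has 31 days: +31 → Aug 1, 2171 (7 left).
+7 → Aug 8, 2171.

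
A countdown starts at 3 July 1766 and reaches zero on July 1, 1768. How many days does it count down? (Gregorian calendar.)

729

Jul 3, 1766 → Jul 3, 1767: 365 days.
Jul 3, 1767 → Aug 3, 1767: 31 days (July has 31).
Aug 3, 1767 → Sep 3, 1767: 31 days (August has 31).
Sep 3, 1767 → Oct 3, 1767: 30 days (September has 30).
Oct 3, 1767 → Nov 3, 1767: 31 days (October has 31).
Nov 3, 1767 → Dec 3, 1767: 30 days (November has 30).
Dec 3, 1767 → Jan 3, 1768: 31 days (December has 31).
Jan 3, 1768 → Feb 3, 1768: 31 days (January has 31).
Feb 3, 1768 → Mar 3, 1768: 29 days (February has 29).
Mar 3, 1768 → Apr 3, 1768: 31 days (March has 31).
Apr 3, 1768 → May 3, 1768: 30 days (April has 30).
May 3, 1768 → Jun 3, 1768: 31 days (May has 31).
Jun 3, 1768 → Jul 1, 1768: 28 days.
Total: 729 days.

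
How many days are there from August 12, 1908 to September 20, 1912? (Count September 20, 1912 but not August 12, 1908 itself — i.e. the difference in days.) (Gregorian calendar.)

1500

Aug 12, 1908 → Aug 12, 1909: 365 days.
Aug 12, 1909 → Aug 12, 1910: 365 days.
Aug 12, 1910 → Aug 12, 1911: 365 days.
Aug 12, 1911 → Aug 12, 1912: 366 days (Feb 29, 1912 is in that span).
Aug 12, 1912 → Sep 12, 1912: 31 days (August has 31).
Sep 12, 1912 → Sep 20, 1912: 8 days.
Total: 1500 days.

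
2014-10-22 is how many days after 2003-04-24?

4199

Apr 24, 2003 → Apr 24, 2004: 366 days (Feb 29, 2004 is in that span).
Apr 24, 2004 → Apr 24, 2005: 365 days.
Apr 24, 2005 → Apr 24, 2006: 365 days.
Apr 24, 2006 → Apr 24, 2007: 365 days.
Apr 24, 2007 → Apr 24, 2008: 366 days (Feb 29, 2008 is in that span).
Apr 24, 2008 → Apr 24, 2009: 365 days.
Apr 24, 2009 → Apr 24, 2010: 365 days.
Apr 24, 2010 → Apr 24, 2011: 365 days.
Apr 24, 2011 → Apr 24, 2012: 366 days (Feb 29, 2012 is in that span).
Apr 24, 2012 → Apr 24, 2013: 365 days.
Apr 24, 2013 → Apr 24, 2014: 365 days.
Apr 24, 2014 → May 24, 2014: 30 days (April has 30).
May 24, 2014 → Jun 24, 2014: 31 days (May has 31).
Jun 24, 2014 → Jul 24, 2014: 30 days (June has 30).
Jul 24, 2014 → Aug 24, 2014: 31 days (July has 31).
Aug 24, 2014 → Sep 24, 2014: 31 days (August has 31).
Sep 24, 2014 → Oct 22, 2014: 28 days.
Total: 4199 days.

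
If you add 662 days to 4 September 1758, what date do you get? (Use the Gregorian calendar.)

June 27, 1760

+365 (one year) → Sep 4, 1759 (297 left).
Sep has 30 days: +27 → Oct 1, 1759 (270 left).
Oct has 31 days: +31 → Nov 1, 1759 (239 left).
Nov has 30 days: +30 → Dec 1, 1759 (209 left).
Dec has 31 days: +31 → Jan 1, 1760 (178 left).
Jan has 31 days: +31 → Feb 1, 1760 (147 left).
Feb has 29 days: +29 → Mar 1, 1760 (118 left).
Mar has 31 days: +31 → Apr 1, 1760 (87 left).
Apr has 30 days: +30 → May 1, 1760 (57 left).
May has 31 days: +31 → Jun 1, 1760 (26 left).
+26 → Jun 27, 1760.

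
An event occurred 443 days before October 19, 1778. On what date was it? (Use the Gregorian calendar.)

−365 (one year) → Oct 19, 1777 (78 left).
−19 → Sep 30, 1777 (end of Sep, 30 days; 59 left).
−30 → Aug 31, 1777 (end of Aug, 31 days; 29 left).
−29 → Aug 2, 1777.

August 2, 1777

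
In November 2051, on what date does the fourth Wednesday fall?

November 22, 2051

November 1, 2051 is a Wednesday.
The first Wednesday is therefore November 1 (same day).
The fourth Wednesday is 1 + 3×7 = November 22.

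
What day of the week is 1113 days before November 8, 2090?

First find the weekday of Nov 8, 2090. Doomsday rule: the anchor day for the 2000s is Tuesday. For year 90: 90÷12 = 7 r 6, and 6÷4 = 1, so 7+6+1 = 14.
Tuesday + 14 ≡ Tuesday — that's 2090's doomsday.
In November the doomsday date is Nov 7.
Nov 8 is 1 day after Nov 7; 1 mod 7 = 1, so Tuesday + 1 = Wednesday.
1113 mod 7 = 0, so 1113 days before a Wednesday is Wednesday − 0 = Wednesday.

Wednesday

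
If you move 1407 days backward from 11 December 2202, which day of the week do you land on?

First find the weekday of Dec 11, 2202. Doomsday rule: the anchor day for the 2200s is Friday. For year 02: 2÷12 = 0 r 2, and 2÷4 = 0, so 0+2+0 = 2.
Friday + 2 ≡ Sunday — that's 2202's doomsday.
In December the doomsday date is Dec 12.
Dec 11 is 1 day before Dec 12; 1 mod 7 = 1, so Sunday − 1 = Saturday.
1407 mod 7 = 0, so 1407 days before a Saturday is Saturday − 0 = Saturday.

Saturday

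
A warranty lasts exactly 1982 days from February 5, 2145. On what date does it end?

July 11, 2150

+365 (one year) → Feb 5, 2146 (1617 left).
+365 (one year) → Feb 5, 2147 (1252 left).
+365 (one year) → Feb 5, 2148 (887 left).
+366 (one year; includes Feb 29, 2148) → Feb 5, 2149 (521 left).
+365 (one year) → Feb 5, 2150 (156 left).
Feb has 28 days: +24 → Mar 1, 2150 (132 left).
Mar has 31 days: +31 → Apr 1, 2150 (101 left).
Apr has 30 days: +30 → May 1, 2150 (71 left).
May has 31 days: +31 → Jun 1, 2150 (40 left).
Jun has 30 days: +30 → Jul 1, 2150 (10 left).
+10 → Jul 11, 2150.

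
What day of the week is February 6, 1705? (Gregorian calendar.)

Doomsday rule: the anchor day for the 1700s is Sunday. For year 05: 5÷12 = 0 r 5, and 5÷4 = 1, so 0+5+1 = 6.
Sunday + 6 ≡ Saturday — that's 1705's doomsday.
In February the doomsday date is Feb 28 (1705 is not a leap year).
Feb 6 is 22 days before Feb 28; 22 mod 7 = 1, so Saturday − 1 = Friday.

Friday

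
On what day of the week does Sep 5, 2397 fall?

Friday

Doomsday rule: the anchor day for the 2300s is Wednesday. For year 97: 97÷12 = 8 r 1, and 1÷4 = 0, so 8+1+0 = 9.
Wednesday + 9 ≡ Friday — that's 2397's doomsday.
In September the doomsday date is Sep 5.
Sep 5 is the doomsday itself: Friday.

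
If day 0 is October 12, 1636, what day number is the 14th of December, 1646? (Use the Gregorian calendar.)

3715

Oct 12, 1636 → Oct 12, 1637: 365 days.
Oct 12, 1637 → Oct 12, 1638: 365 days.
Oct 12, 1638 → Oct 12, 1639: 365 days.
Oct 12, 1639 → Oct 12, 1640: 366 days (Feb 29, 1640 is in that span).
Oct 12, 1640 → Oct 12, 1641: 365 days.
Oct 12, 1641 → Oct 12, 1642: 365 days.
Oct 12, 1642 → Oct 12, 1643: 365 days.
Oct 12, 1643 → Oct 12, 1644: 366 days (Feb 29, 1644 is in that span).
Oct 12, 1644 → Oct 12, 1645: 365 days.
Oct 12, 1645 → Oct 12, 1646: 365 days.
Oct 12, 1646 → Nov 12, 1646: 31 days (October has 31).
Nov 12, 1646 → Dec 12, 1646: 30 days (November has 30).
Dec 12, 1646 → Dec 14, 1646: 2 days.
Total: 3715 days.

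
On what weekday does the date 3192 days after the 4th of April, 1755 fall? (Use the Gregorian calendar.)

Apr 4, 1755 is a Friday.
3192 mod 7 = 0, so 3192 days after a Friday is Friday + 0 = Friday.

Friday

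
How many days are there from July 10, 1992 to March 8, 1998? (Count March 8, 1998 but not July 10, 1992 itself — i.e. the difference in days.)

Jul 10, 1992 → Jul 10, 1993: 365 days.
Jul 10, 1993 → Jul 10, 1994: 365 days.
Jul 10, 1994 → Jul 10, 1995: 365 days.
Jul 10, 1995 → Jul 10, 1996: 366 days (Feb 29, 1996 is in that span).
Jul 10, 1996 → Jul 10, 1997: 365 days.
Jul 10, 1997 → Aug 10, 1997: 31 days (July has 31).
Aug 10, 1997 → Sep 10, 1997: 31 days (August has 31).
Sep 10, 1997 → Oct 10, 1997: 30 days (September has 30).
Oct 10, 1997 → Nov 10, 1997: 31 days (October has 31).
Nov 10, 1997 → Dec 10, 1997: 30 days (November has 30).
Dec 10, 1997 → Jan 10, 1998: 31 days (December has 31).
Jan 10, 1998 → Feb 10, 1998: 31 days (January has 31).
Feb 10, 1998 → Mar 8, 1998: 26 days.
Total: 2067 days.

2067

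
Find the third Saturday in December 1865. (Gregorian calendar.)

December 1, 1865 is a Friday.
The first Saturday is therefore December 2 (1 days later).
The third Saturday is 2 + 2×7 = December 16.

December 16, 1865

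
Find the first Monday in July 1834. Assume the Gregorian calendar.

July 1, 1834 is a Tuesday.
The first Monday is therefore July 7 (6 days later).

July 7, 1834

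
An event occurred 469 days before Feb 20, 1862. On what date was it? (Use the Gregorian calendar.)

−365 (one year) → Feb 20, 1861 (104 left).
−20 → Jan 31, 1861 (end of Jan, 31 days; 84 left).
−31 → Dec 31, 1860 (end of Dec, 31 days; 53 left).
−31 → Nov 30, 1860 (end of Nov, 30 days; 22 left).
−22 → Nov 8, 1860.

November 8, 1860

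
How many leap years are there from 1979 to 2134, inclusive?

Multiples of 4 in [1979,2134]: 39.
Of those, multiples of 100: 2 (not leap unless ÷400).
Multiples of 400: 1.
Leap years = 39 − 2 + 1 = 38.

38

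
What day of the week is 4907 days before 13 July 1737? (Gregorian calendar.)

Saturday

Jul 13, 1737 is a Saturday.
4907 mod 7 = 0, so 4907 days before a Saturday is Saturday − 0 = Saturday.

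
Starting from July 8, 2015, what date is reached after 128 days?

Jul has 31 days: +24 → Aug 1, 2015 (104 left).
Aug has 31 days: +31 → Sep 1, 2015 (73 left).
Sep has 30 days: +30 → Oct 1, 2015 (43 left).
Oct has 31 days: +31 → Nov 1, 2015 (12 left).
+12 → Nov 13, 2015.

November 13, 2015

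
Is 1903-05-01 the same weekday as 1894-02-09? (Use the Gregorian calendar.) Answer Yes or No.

Yes

From Feb 9, 1894 to May 1, 1903 is 3367 days.
3367 mod 7 = 0, so they are the same weekday.
(Feb 9, 1894 is a Friday; May 1, 1903 is a Friday.)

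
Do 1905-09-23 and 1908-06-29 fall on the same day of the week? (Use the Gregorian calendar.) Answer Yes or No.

No

From Sep 23, 1905 to Jun 29, 1908 is 1010 days.
1010 mod 7 = 2, so they are different weekdays.
(Sep 23, 1905 is a Saturday; Jun 29, 1908 is a Monday.)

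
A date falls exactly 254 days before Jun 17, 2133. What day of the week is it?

Monday

First find the weekday of Jun 17, 2133. Doomsday rule: the anchor day for the 2100s is Sunday. For year 33: 33÷12 = 2 r 9, and 9÷4 = 2, so 2+9+2 = 13.
Sunday + 13 ≡ Saturday — that's 2133's doomsday.
In June the doomsday date is Jun 6.
Jun 17 is 11 days after Jun 6; 11 mod 7 = 4, so Saturday + 4 = Wednesday.
254 mod 7 = 2, so 254 days before a Wednesday is Wednesday − 2 = Monday.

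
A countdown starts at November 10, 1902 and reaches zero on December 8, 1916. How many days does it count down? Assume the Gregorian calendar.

Nov 10, 1902 → Nov 10, 1903: 365 days.
Nov 10, 1903 → Nov 10, 1904: 366 days (Feb 29, 1904 is in that span).
Nov 10, 1904 → Nov 10, 1905: 365 days.
Nov 10, 1905 → Nov 10, 1906: 365 days.
Nov 10, 1906 → Nov 10, 1907: 365 days.
Nov 10, 1907 → Nov 10, 1908: 366 days (Feb 29, 1908 is in that span).
Nov 10, 1908 → Nov 10, 1909: 365 days.
Nov 10, 1909 → Nov 10, 1910: 365 days.
Nov 10, 1910 → Nov 10, 1911: 365 days.
Nov 10, 1911 → Nov 10, 1912: 366 days (Feb 29, 1912 is in that span).
Nov 10, 1912 → Nov 10, 1913: 365 days.
Nov 10, 1913 → Nov 10, 1914: 365 days.
Nov 10, 1914 → Nov 10, 1915: 365 days.
Nov 10, 1915 → Dec 10, 1915: 30 days (November has 30).
Dec 10, 1915 → Jan 10, 1916: 31 days (December has 31).
Jan 10, 1916 → Feb 10, 1916: 31 days (January has 31).
Feb 10, 1916 → Mar 10, 1916: 29 days (February has 29).
Mar 10, 1916 → Apr 10, 1916: 31 days (March has 31).
Apr 10, 1916 → May 10, 1916: 30 days (April has 30).
May 10, 1916 → Jun 10, 1916: 31 days (May has 31).
Jun 10, 1916 → Jul 10, 1916: 30 days (June has 30).
Jul 10, 1916 → Aug 10, 1916: 31 days (July has 31).
Aug 10, 1916 → Sep 10, 1916: 31 days (August has 31).
Sep 10, 1916 → Oct 10, 1916: 30 days (September has 30).
Oct 10, 1916 → Nov 10, 1916: 31 days (October has 31).
Nov 10, 1916 → Dec 8, 1916: 28 days.
Total: 5142 days.

5142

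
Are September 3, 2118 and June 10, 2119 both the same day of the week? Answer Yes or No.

Yes

From Sep 3, 2118 to Jun 10, 2119 is 280 days.
280 mod 7 = 0, so they are the same weekday.
(Sep 3, 2118 is a Saturday; Jun 10, 2119 is a Saturday.)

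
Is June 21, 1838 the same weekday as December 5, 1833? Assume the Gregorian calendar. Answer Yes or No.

From Dec 5, 1833 to Jun 21, 1838 is 1659 days.
1659 mod 7 = 0, so they are the same weekday.
(Dec 5, 1833 is a Thursday; Jun 21, 1838 is a Thursday.)

Yes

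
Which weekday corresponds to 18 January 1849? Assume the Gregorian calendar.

Doomsday rule: the anchor day for the 1800s is Friday. For year 49: 49÷12 = 4 r 1, and 1÷4 = 0, so 4+1+0 = 5.
Friday + 5 ≡ Wednesday — that's 1849's doomsday.
In January the doomsday date is Jan 3 (1849 is not a leap year).
Jan 18 is 15 days after Jan 3; 15 mod 7 = 1, so Wednesday + 1 = Thursday.

Thursday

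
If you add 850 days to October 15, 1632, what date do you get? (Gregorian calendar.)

February 12, 1635

+365 (one year) → Oct 15, 1633 (485 left).
+365 (one year) → Oct 15, 1634 (120 left).
Oct has 31 days: +17 → Nov 1, 1634 (103 left).
Nov has 30 days: +30 → Dec 1, 1634 (73 left).
Dec has 31 days: +31 → Jan 1, 1635 (42 left).
Jan has 31 days: +31 → Feb 1, 1635 (11 left).
+11 → Feb 12, 1635.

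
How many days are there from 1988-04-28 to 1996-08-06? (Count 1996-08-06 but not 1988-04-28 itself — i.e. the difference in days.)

Apr 28, 1988 → Apr 28, 1989: 365 days.
Apr 28, 1989 → Apr 28, 1990: 365 days.
Apr 28, 1990 → Apr 28, 1991: 365 days.
Apr 28, 1991 → Apr 28, 1992: 366 days (Feb 29, 1992 is in that span).
Apr 28, 1992 → Apr 28, 1993: 365 days.
Apr 28, 1993 → Apr 28, 1994: 365 days.
Apr 28, 1994 → Apr 28, 1995: 365 days.
Apr 28, 1995 → Apr 28, 1996: 366 days (Feb 29, 1996 is in that span).
Apr 28, 1996 → May 28, 1996: 30 days (April has 30).
May 28, 1996 → Jun 28, 1996: 31 days (May has 31).
Jun 28, 1996 → Jul 28, 1996: 30 days (June has 30).
Jul 28, 1996 → Aug 6, 1996: 9 days.
Total: 3022 days.

3022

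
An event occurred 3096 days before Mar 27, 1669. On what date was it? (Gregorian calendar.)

October 4, 1660

−365 (one year) → Mar 27, 1668 (2731 left).
−366 (one year; includes Feb 29, 1668) → Mar 27, 1667 (2365 left).
−365 (one year) → Mar 27, 1666 (2000 left).
−365 (one year) → Mar 27, 1665 (1635 left).
−365 (one year) → Mar 27, 1664 (1270 left).
−366 (one year; includes Feb 29, 1664) → Mar 27, 1663 (904 left).
−365 (one year) → Mar 27, 1662 (539 left).
−365 (one year) → Mar 27, 1661 (174 left).
−27 → Feb 28, 1661 (end of Feb, 28 days; 147 left).
−28 → Jan 31, 1661 (end of Jan, 31 days; 119 left).
−31 → Dec 31, 1660 (end of Dec, 31 days; 88 left).
−31 → Nov 30, 1660 (end of Nov, 30 days; 57 left).
−30 → Oct 31, 1660 (end of Oct, 31 days; 27 left).
−27 → Oct 4, 1660.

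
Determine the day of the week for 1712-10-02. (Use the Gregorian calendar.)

Doomsday rule: the anchor day for the 1700s is Sunday. For year 12: 12÷12 = 1 r 0, and 0÷4 = 0, so 1+0+0 = 1.
Sunday + 1 ≡ Monday — that's 1712's doomsday.
In October the doomsday date is Oct 10.
Oct 2 is 8 days before Oct 10; 8 mod 7 = 1, so Monday − 1 = Sunday.

Sunday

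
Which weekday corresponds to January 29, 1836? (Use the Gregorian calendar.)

Friday

Doomsday rule: the anchor day for the 1800s is Friday. For year 36: 36÷12 = 3 r 0, and 0÷4 = 0, so 3+0+0 = 3.
Friday + 3 ≡ Monday — that's 1836's doomsday.
In January the doomsday date is Jan 4 (1836 is a leap year (divisible by 4)).
Jan 29 is 25 days after Jan 4; 25 mod 7 = 4, so Monday + 4 = Friday.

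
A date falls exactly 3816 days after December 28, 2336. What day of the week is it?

Tuesday

Dec 28, 2336 is a Monday.
3816 mod 7 = 1, so 3816 days after a Monday is Monday + 1 = Tuesday.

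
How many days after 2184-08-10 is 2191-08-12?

2558

Aug 10, 2184 → Aug 10, 2185: 365 days.
Aug 10, 2185 → Aug 10, 2186: 365 days.
Aug 10, 2186 → Aug 10, 2187: 365 days.
Aug 10, 2187 → Aug 10, 2188: 366 days (Feb 29, 2188 is in that span).
Aug 10, 2188 → Aug 10, 2189: 365 days.
Aug 10, 2189 → Aug 10, 2190: 365 days.
Aug 10, 2190 → Sep 10, 2190: 31 days (August has 31).
Sep 10, 2190 → Oct 10, 2190: 30 days (September has 30).
Oct 10, 2190 → Nov 10, 2190: 31 days (October has 31).
Nov 10, 2190 → Dec 10, 2190: 30 days (November has 30).
Dec 10, 2190 → Jan 10, 2191: 31 days (December has 31).
Jan 10, 2191 → Feb 10, 2191: 31 days (January has 31).
Feb 10, 2191 → Mar 10, 2191: 28 days (February has 28).
Mar 10, 2191 → Apr 10, 2191: 31 days (March has 31).
Apr 10, 2191 → May 10, 2191: 30 days (April has 30).
May 10, 2191 → Jun 10, 2191: 31 days (May has 31).
Jun 10, 2191 → Jul 10, 2191: 30 days (June has 30).
Jul 10, 2191 → Aug 10, 2191: 31 days (July has 31).
Aug 10, 2191 → Aug 12, 2191: 2 days.
Total: 2558 days.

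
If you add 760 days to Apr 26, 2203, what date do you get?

+366 (one year; includes Feb 29, 2204) → Apr 26, 2204 (394 left).
Apr has 30 days: +5 → May 1, 2204 (389 left).
May has 31 days: +31 → Jun 1, 2204 (358 left).
Jun has 30 days: +30 → Jul 1, 2204 (328 left).
Jul has 31 days: +31 → Aug 1, 2204 (297 left).
Aug has 31 days: +31 → Sep 1, 2204 (266 left).
Sep has 30 days: +30 → Oct 1, 2204 (236 left).
Oct has 31 days: +31 → Nov 1, 2204 (205 left).
Nov has 30 days: +30 → Dec 1, 2204 (175 left).
Dec has 31 days: +31 → Jan 1, 2205 (144 left).
Jan has 31 days: +31 → Feb 1, 2205 (113 left).
Feb has 28 days: +28 → Mar 1, 2205 (85 left).
Mar has 31 days: +31 → Apr 1, 2205 (54 left).
Apr has 30 days: +30 → May 1, 2205 (24 left).
+24 → May 25, 2205.

May 25, 2205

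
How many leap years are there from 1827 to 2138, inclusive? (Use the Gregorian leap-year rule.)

76

Multiples of 4 in [1827,2138]: 78.
Of those, multiples of 100: 3 (not leap unless ÷400).
Multiples of 400: 1.
Leap years = 78 − 3 + 1 = 76.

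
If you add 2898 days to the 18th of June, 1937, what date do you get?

+365 (one year) → Jun 18, 1938 (2533 left).
+365 (one year) → Jun 18, 1939 (2168 left).
+366 (one year; includes Feb 29, 1940) → Jun 18, 1940 (1802 left).
+365 (one year) → Jun 18, 1941 (1437 left).
+365 (one year) → Jun 18, 1942 (1072 left).
+365 (one year) → Jun 18, 1943 (707 left).
+366 (one year; includes Feb 29, 1944) → Jun 18, 1944 (341 left).
Jun has 30 days: +13 → Jul 1, 1944 (328 left).
Jul has 31 days: +31 → Aug 1, 1944 (297 left).
Aug has 31 days: +31 → Sep 1, 1944 (266 left).
Sep has 30 days: +30 → Oct 1, 1944 (236 left).
Oct has 31 days: +31 → Nov 1, 1944 (205 left).
Nov has 30 days: +30 → Dec 1, 1944 (175 left).
Dec has 31 days: +31 → Jan 1, 1945 (144 left).
Jan has 31 days: +31 → Feb 1, 1945 (113 left).
Feb has 28 days: +28 → Mar 1, 1945 (85 left).
Mar has 31 days: +31 → Apr 1, 1945 (54 left).
Apr has 30 days: +30 → May 1, 1945 (24 left).
+24 → May 25, 1945.

May 25, 1945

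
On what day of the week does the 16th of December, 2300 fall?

Doomsday rule: the anchor day for the 2300s is Wednesday. For year 00: 0÷12 = 0 r 0, and 0÷4 = 0, so 0+0+0 = 0.
Wednesday + 0 ≡ Wednesday — that's 2300's doomsday.
In December the doomsday date is Dec 12.
Dec 16 is 4 days after Dec 12; 4 mod 7 = 4, so Wednesday + 4 = Sunday.

Sunday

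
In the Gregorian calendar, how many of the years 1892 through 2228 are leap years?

82

Multiples of 4 in [1892,2228]: 85.
Of those, multiples of 100: 4 (not leap unless ÷400).
Multiples of 400: 1.
Leap years = 85 − 4 + 1 = 82.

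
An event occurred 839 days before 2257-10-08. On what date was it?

June 22, 2255

−365 (one year) → Oct 8, 2256 (474 left).
−366 (one year; includes Feb 29, 2256) → Oct 8, 2255 (108 left).
−8 → Sep 30, 2255 (end of Sep, 30 days; 100 left).
−30 → Aug 31, 2255 (end of Aug, 31 days; 70 left).
−31 → Jul 31, 2255 (end of Jul, 31 days; 39 left).
−31 → Jun 30, 2255 (end of Jun, 30 days; 8 left).
−8 → Jun 22, 2255.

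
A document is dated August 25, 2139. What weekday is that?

Doomsday rule: the anchor day for the 2100s is Sunday. For year 39: 39÷12 = 3 r 3, and 3÷4 = 0, so 3+3+0 = 6.
Sunday + 6 ≡ Saturday — that's 2139's doomsday.
In August the doomsday date is Aug 8.
Aug 25 is 17 days after Aug 8; 17 mod 7 = 3, so Saturday + 3 = Tuesday.

Tuesday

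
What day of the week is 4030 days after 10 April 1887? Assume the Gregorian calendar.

Friday

Apr 10, 1887 is a Sunday.
4030 mod 7 = 5, so 4030 days after a Sunday is Sunday + 5 = Friday.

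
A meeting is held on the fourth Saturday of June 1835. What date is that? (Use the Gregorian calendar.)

June 27, 1835

June 1, 1835 is a Monday.
The first Saturday is therefore June 6 (5 days later).
The fourth Saturday is 6 + 3×7 = June 27.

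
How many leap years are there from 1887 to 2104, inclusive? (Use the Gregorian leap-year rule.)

Multiples of 4 in [1887,2104]: 55.
Of those, multiples of 100: 3 (not leap unless ÷400).
Multiples of 400: 1.
Leap years = 55 − 3 + 1 = 53.

53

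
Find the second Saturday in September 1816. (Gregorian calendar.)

September 1, 1816 is a Sunday.
The first Saturday is therefore September 7 (6 days later).
The second Saturday is 7 + 1×7 = September 14.

September 14, 1816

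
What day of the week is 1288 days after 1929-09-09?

Monday

Sep 9, 1929 is a Monday.
1288 mod 7 = 0, so 1288 days after a Monday is Monday + 0 = Monday.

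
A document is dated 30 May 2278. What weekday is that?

Thursday

Doomsday rule: the anchor day for the 2200s is Friday. For year 78: 78÷12 = 6 r 6, and 6÷4 = 1, so 6+6+1 = 13.
Friday + 13 ≡ Thursday — that's 2278's doomsday.
In May the doomsday date is May 9.
May 30 is 21 days after May 9; 21 mod 7 = 0, so Thursday + 0 = Thursday.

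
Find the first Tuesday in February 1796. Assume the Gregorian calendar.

February 1, 1796 is a Monday.
The first Tuesday is therefore February 2 (1 days later).

February 2, 1796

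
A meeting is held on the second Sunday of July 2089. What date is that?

July 10, 2089

July 1, 2089 is a Friday.
The first Sunday is therefore July 3 (2 days later).
The second Sunday is 3 + 1×7 = July 10.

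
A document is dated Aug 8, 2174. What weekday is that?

Monday

Doomsday rule: the anchor day for the 2100s is Sunday. For year 74: 74÷12 = 6 r 2, and 2÷4 = 0, so 6+2+0 = 8.
Sunday + 8 ≡ Monday — that's 2174's doomsday.
In August the doomsday date is Aug 8.
Aug 8 is the doomsday itself: Monday.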